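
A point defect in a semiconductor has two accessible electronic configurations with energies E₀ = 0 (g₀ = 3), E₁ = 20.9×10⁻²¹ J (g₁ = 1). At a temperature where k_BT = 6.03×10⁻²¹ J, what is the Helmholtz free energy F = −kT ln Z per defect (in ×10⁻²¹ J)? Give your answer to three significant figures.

Eᵢ/kT = 0, 3.4660.
Z = Σ gᵢe^(−Eᵢ/kT) = 3·e^(−0) + 1·e^(−3.4660) = 3.0000 + 0.031242 = 3.0312.
F = −kT ln Z = −6.03 × ln(3.0312) = −6.03 × 1.1090 = -6.69 ×10⁻²¹ J.

-6.69 ×10⁻²¹ J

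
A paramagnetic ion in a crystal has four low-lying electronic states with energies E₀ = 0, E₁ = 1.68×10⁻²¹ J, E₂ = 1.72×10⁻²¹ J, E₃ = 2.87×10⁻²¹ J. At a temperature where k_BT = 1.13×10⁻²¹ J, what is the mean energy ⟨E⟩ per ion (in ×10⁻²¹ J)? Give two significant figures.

Eᵢ/kT = 0, 1.487, 1.522, 2.540.
Z = Σ e^(−Eᵢ/kT) = e^(−0) + e^(−1.487) + e^(−1.522) + e^(−2.540) = 1.000 + 0.2260 + 0.2183 + 0.07887 = 1.523.
⟨E⟩ = Σ Eᵢ e^(−Eᵢ/kT) / Z = (0·1.000 + 1.68·0.2260 + 1.72·0.2183 + 2.87·0.07887) / 1.523 = 0.64 ×10⁻²¹ J.

0.64 ×10⁻²¹ J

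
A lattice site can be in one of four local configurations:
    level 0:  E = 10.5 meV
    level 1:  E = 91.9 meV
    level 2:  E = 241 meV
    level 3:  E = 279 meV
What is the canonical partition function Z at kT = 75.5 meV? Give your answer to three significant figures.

Z = 1.23

Eᵢ/kT = 0.13907, 1.2172, 3.1921, 3.6954.
Z = Σ e^(−Eᵢ/kT) = e^(−0.13907) + e^(−1.2172) + e^(−3.1921) + e^(−3.6954) = 0.87017 + 0.29606 + 0.041086 + 0.024838 = 1.2322.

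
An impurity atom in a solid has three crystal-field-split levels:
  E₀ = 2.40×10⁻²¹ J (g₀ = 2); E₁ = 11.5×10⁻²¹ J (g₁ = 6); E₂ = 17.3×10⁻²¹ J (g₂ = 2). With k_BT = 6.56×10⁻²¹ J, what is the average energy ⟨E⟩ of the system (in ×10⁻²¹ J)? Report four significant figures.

6.911 ×10⁻²¹ J

Eᵢ/kT = 0.365854, 1.75305, 2.63720.
Z = Σ gᵢe^(−Eᵢ/kT) = 2·e^(−0.365854) + 6·e^(−1.75305) + 2·e^(−2.63720) = 1.38721 + 1.03947 + 0.143123 = 2.56980.
⟨E⟩ = Σ Eᵢ gᵢe^(−Eᵢ/kT) / Z = (2.40·1.38721 + 11.5·1.03947 + 17.3·0.143123) / 2.56980 = 6.911 ×10⁻²¹ J.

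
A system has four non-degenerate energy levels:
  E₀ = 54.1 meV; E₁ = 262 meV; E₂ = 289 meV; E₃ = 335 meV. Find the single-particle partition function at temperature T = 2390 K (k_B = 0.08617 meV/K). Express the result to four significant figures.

k_BT = 0.08617 × 2390 K = 205.946 meV.
Eᵢ/kT = 0.262690, 1.27218, 1.40328, 1.62664.
Z = Σ e^(−Eᵢ/kT) = e^(−0.262690) + e^(−1.27218) + e^(−1.40328) + e^(−1.62664) = 0.768980 + 0.280220 + 0.245789 + 0.196589 = 1.49158.

Z = 1.492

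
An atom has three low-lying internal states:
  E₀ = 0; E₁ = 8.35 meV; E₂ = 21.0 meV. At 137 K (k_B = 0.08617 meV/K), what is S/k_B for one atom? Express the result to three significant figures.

k_BT = 0.08617 × 137 K = 11.805 meV.
Eᵢ/kT = 0, 0.70733, 1.7789.
Z = Σ e^(−Eᵢ/kT) = e^(−0) + e^(−0.70733) + e^(−1.7789) = 1.0000 + 0.49296 + 0.16882 = 1.6618.
⟨E⟩ = Σ EᵢPᵢ = 4.6103 meV.
S/k_B = ln Z + ⟨E⟩/kT = ln(1.6618) + 4.6103/11.805 = 0.50790 + 0.39054 = 0.898.

0.898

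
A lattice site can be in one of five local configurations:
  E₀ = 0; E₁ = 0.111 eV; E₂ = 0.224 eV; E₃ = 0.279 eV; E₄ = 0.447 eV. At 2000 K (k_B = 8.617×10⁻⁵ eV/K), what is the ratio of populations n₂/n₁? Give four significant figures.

0.5191

k_BT = 8.617×10⁻⁵ × 2000 K = 0.172340 eV.
n₂/n₁ = exp[−(E₂−E₁)/kT] = exp(−(0.113 eV)/(0.172340 eV)) = exp(-0.655681) = 0.5191.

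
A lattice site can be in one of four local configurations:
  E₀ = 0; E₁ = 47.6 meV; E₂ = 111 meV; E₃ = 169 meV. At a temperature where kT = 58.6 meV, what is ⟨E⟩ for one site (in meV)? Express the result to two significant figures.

Eᵢ/kT = 0, 0.8123, 1.894, 2.884.
Z = Σ e^(−Eᵢ/kT) = e^(−0) + e^(−0.8123) + e^(−1.894) + e^(−2.884) = 1.000 + 0.4438 + 0.1505 + 0.05591 = 1.650.
⟨E⟩ = Σ Eᵢ e^(−Eᵢ/kT) / Z = (0·1.000 + 47.6·0.4438 + 111·0.1505 + 169·0.05591) / 1.650 = 29 meV.

29 meV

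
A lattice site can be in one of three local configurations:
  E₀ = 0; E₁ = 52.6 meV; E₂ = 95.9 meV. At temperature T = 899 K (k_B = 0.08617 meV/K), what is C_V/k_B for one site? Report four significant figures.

0.2242

k_BT = 0.08617 × 899 K = 77.4668 meV.
Eᵢ/kT = 0, 0.679001, 1.23795.
Z = Σ e^(−Eᵢ/kT) = e^(−0) + e^(−0.679001) + e^(−1.23795) = 1.00000 + 0.507123 + 0.289978 = 1.79710.
⟨E⟩ = 30.3175 meV, ⟨E²⟩ = 2264.74 meV².
C_V/k_B = (⟨E²⟩ − ⟨E⟩²)/(kT)² = (2264.74 − 919.151)/6001.11 = 0.2242.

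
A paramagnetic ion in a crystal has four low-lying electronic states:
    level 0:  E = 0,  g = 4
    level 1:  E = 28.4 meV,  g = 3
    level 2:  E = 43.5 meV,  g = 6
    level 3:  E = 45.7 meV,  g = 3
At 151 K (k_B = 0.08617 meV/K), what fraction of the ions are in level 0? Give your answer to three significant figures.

k_BT = 0.08617 × 151 K = 13.012 meV.
Eᵢ/kT = 0, 2.1826, 3.3431, 3.5121.
Z = Σ gᵢe^(−Eᵢ/kT) = 4·e^(−0) + 3·e^(−2.1826) + 6·e^(−3.3431) + 3·e^(−3.5121) = 4.0000 + 0.33824 + 0.21196 + 0.089503 = 4.6397.
P₀ = g₀ e^(−E₀/kT) / Z = 4.0000/4.6397 = 0.862.

0.862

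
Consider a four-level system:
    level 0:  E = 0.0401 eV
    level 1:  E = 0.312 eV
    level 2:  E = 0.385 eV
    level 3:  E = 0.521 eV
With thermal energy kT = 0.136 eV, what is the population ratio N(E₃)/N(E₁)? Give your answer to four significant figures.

n₃/n₁ = exp[−(E₃−E₁)/kT] = exp(−(0.209 eV)/(0.136 eV)) = exp(-1.53676) = 0.2151.

0.2151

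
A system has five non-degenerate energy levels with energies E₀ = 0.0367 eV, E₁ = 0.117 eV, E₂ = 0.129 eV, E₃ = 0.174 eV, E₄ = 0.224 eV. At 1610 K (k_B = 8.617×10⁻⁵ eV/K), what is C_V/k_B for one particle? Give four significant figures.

0.2009

k_BT = 8.617×10⁻⁵ × 1610 K = 0.138734 eV.
Eᵢ/kT = 0.264535, 0.843340, 0.929837, 1.25420, 1.61460.
Z = Σ e^(−Eᵢ/kT) = e^(−0.264535) + e^(−0.843340) + e^(−0.929837) + e^(−1.25420) + e^(−1.61460) = 0.767563 + 0.430271 + 0.394618 + 0.285304 + 0.198970 = 2.07673.
⟨E⟩ = 0.107683 eV, ⟨E²⟩ = 0.0154628 eV².
C_V/k_B = (⟨E²⟩ − ⟨E⟩²)/(kT)² = (0.0154628 − 0.0115956)/0.0192471 = 0.2009.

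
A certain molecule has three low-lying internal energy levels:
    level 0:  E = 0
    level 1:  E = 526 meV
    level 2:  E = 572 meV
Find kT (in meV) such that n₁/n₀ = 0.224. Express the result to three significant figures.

n₁/n₀ = exp[−(E₁−E₀)/kT] = 0.224.
⇒ (E₁−E₀)/kT = ln(1/0.224) = ln(4.4643) = 1.4961.
kT = 526 meV / 1.4961 = 352 meV.

352 meV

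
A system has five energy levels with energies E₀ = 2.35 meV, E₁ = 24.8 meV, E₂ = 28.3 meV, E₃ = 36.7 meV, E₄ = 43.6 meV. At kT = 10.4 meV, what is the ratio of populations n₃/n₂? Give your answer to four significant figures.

n₃/n₂ = exp[−(E₃−E₂)/kT] = exp(−(8.4 meV)/(10.4 meV)) = exp(-0.807692) = 0.4459.

0.4459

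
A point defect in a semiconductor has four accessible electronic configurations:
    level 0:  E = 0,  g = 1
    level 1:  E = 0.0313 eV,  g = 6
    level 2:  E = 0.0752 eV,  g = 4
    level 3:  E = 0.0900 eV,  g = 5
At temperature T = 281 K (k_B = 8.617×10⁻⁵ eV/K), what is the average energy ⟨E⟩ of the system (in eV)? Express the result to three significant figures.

k_BT = 8.617×10⁻⁵ × 281 K = 0.024214 eV.
Eᵢ/kT = 0, 1.2926, 3.1056, 3.7169.
Z = Σ gᵢe^(−Eᵢ/kT) = 1·e^(−0) + 6·e^(−1.2926) + 4·e^(−3.1056) + 5·e^(−3.7169) = 1.0000 + 1.6473 + 0.17919 + 0.12155 = 2.9480.
⟨E⟩ = Σ Eᵢ gᵢe^(−Eᵢ/kT) / Z = (0·1.0000 + 0.0313·1.6473 + 0.0752·0.17919 + 0.0900·0.12155) / 2.9480 = 0.0258 eV.

0.0258 eV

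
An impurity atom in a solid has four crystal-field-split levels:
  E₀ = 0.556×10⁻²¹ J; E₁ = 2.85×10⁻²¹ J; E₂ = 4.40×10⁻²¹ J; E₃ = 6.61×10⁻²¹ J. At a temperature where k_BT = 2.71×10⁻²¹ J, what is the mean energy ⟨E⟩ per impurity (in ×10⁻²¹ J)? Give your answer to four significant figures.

Eᵢ/kT = 0.205166, 1.05166, 1.62362, 2.43911.
Z = Σ e^(−Eᵢ/kT) = e^(−0.205166) + e^(−1.05166) + e^(−1.62362) + e^(−2.43911) = 0.814512 + 0.349357 + 0.197184 + 0.0872385 = 1.44829.
⟨E⟩ = Σ Eᵢ e^(−Eᵢ/kT) / Z = (0.556·0.814512 + 2.85·0.349357 + 4.40·0.197184 + 6.61·0.0872385) / 1.44829 = 1.997 ×10⁻²¹ J.

1.997 ×10⁻²¹ J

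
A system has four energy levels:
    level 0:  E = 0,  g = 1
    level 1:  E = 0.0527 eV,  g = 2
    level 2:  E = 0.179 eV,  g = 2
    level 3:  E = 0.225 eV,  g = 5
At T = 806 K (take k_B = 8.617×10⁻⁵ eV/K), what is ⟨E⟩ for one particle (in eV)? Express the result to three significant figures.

k_BT = 8.617×10⁻⁵ × 806 K = 0.069453 eV.
Eᵢ/kT = 0, 0.75879, 2.5773, 3.2396.
Z = Σ gᵢe^(−Eᵢ/kT) = 1·e^(−0) + 2·e^(−0.75879) + 2·e^(−2.5773) + 5·e^(−3.2396) = 1.0000 + 0.93647 + 0.15196 + 0.19590 = 2.2843.
⟨E⟩ = Σ Eᵢ gᵢe^(−Eᵢ/kT) / Z = (0·1.0000 + 0.0527·0.93647 + 0.179·0.15196 + 0.225·0.19590) / 2.2843 = 0.0528 eV.

0.0528 eV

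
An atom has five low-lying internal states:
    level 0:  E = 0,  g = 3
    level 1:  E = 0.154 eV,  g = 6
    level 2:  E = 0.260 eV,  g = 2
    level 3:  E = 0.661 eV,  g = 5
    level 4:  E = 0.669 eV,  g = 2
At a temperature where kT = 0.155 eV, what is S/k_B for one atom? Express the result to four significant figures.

2.310

Eᵢ/kT = 0, 0.993548, 1.67742, 4.26452, 4.31613.
Z = Σ gᵢe^(−Eᵢ/kT) = 3·e^(−0) + 6·e^(−0.993548) + 2·e^(−1.67742) + 5·e^(−4.26452) + 2·e^(−4.31613) = 3.00000 + 2.22156 + 0.373711 + 0.0702931 + 0.0267029 = 5.69227.
⟨E⟩ = Σ EᵢPᵢ = 0.0884732 eV.
S/k_B = ln Z + ⟨E⟩/kT = ln(5.69227) + 0.0884732/0.155 = 1.73911 + 0.570795 = 2.310.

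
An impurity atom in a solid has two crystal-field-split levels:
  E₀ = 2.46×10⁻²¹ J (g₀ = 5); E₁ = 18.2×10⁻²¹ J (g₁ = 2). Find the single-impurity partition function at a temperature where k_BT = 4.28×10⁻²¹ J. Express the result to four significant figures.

Eᵢ/kT = 0.574766, 4.25234.
Z = Σ gᵢe^(−Eᵢ/kT) = 5·e^(−0.574766) + 2·e^(−4.25234) = 2.81418 + 0.0284618 = 2.84264.

Z = 2.843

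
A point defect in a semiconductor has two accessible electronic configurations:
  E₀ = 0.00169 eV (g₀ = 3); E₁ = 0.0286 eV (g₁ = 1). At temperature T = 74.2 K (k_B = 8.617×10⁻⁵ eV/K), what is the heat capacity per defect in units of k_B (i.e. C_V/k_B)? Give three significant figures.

0.0869

k_BT = 8.617×10⁻⁵ × 74.2 K = 0.0063938 eV.
Eᵢ/kT = 0.26432, 4.4731.
Z = Σ gᵢe^(−Eᵢ/kT) = 3·e^(−0.26432) + 1·e^(−4.4731) = 2.3032 + 0.011412 = 2.3146.
⟨E⟩ = 0.0018227 eV, ⟨E²⟩ = 0.0000068749 eV².
C_V/k_B = (⟨E²⟩ − ⟨E⟩²)/(kT)² = (0.0000068749 − 0.0000033222)/0.000040881 = 0.0869.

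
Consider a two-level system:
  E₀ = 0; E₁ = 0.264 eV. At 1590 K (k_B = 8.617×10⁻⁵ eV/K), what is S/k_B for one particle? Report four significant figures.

k_BT = 8.617×10⁻⁵ × 1590 K = 0.137010 eV.
Eᵢ/kT = 0, 1.92687.
Z = Σ e^(−Eᵢ/kT) = e^(−0) + e^(−1.92687) = 1.00000 + 0.145603 = 1.14560.
⟨E⟩ = Σ EᵢPᵢ = 0.0335538 eV.
S/k_B = ln Z + ⟨E⟩/kT = ln(1.14560) + 0.0335538/0.137010 = 0.135929 + 0.244900 = 0.3808.

0.3808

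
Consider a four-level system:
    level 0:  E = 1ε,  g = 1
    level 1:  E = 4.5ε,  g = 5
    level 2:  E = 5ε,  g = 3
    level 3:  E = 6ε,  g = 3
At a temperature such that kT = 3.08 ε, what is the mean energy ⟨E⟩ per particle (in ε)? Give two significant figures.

Eᵢ/kT = 0.3247, 1.461, 1.623, 1.948.
Z = Σ gᵢe^(−Eᵢ/kT) = 1·e^(−0.3247) + 5·e^(−1.461) + 3·e^(−1.623) + 3·e^(−1.948) = 0.7227 + 1.160 + 0.5919 + 0.4277 = 2.902.
⟨E⟩ = Σ Eᵢ gᵢe^(−Eᵢ/kT) / Z = (1·0.7227 + 4.5·1.160 + 5·0.5919 + 6·0.4277) / 2.902 = 4.0 ε.

4.0 ε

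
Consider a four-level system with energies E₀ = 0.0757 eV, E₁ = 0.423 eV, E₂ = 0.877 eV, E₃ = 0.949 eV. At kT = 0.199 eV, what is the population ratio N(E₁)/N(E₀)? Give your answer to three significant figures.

n₁/n₀ = exp[−(E₁−E₀)/kT] = exp(−(0.3473 eV)/(0.199 eV)) = exp(-1.7452) = 0.175.

0.175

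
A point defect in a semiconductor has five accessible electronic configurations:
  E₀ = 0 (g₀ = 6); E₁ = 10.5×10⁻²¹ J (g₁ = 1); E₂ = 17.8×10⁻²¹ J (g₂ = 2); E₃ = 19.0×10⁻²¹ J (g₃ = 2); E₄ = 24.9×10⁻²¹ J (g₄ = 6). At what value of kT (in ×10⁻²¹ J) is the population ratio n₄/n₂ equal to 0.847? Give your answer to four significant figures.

5.614 ×10⁻²¹ J

n₄/n₂ = (g₄/g₂) exp[−(E₄−E₂)/kT] = 0.847.
⇒ (E₄−E₂)/kT = ln((6/2)/0.847) = ln(3.54191) = 1.26467.
kT = 7.1 ×10⁻²¹ J / 1.26467 = 5.614 ×10⁻²¹ J.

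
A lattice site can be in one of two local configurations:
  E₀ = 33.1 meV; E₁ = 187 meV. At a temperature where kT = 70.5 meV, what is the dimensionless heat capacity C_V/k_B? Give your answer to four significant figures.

0.4338

Eᵢ/kT = 0.469504, 2.65248.
Z = Σ e^(−Eᵢ/kT) = e^(−0.469504) + e^(−2.65248) = 0.625312 + 0.0704762 = 0.695788.
⟨E⟩ = 48.6885 meV, ⟨E²⟩ = 4526.64 meV².
C_V/k_B = (⟨E²⟩ − ⟨E⟩²)/(kT)² = (4526.64 − 2370.57)/4970.25 = 0.4338.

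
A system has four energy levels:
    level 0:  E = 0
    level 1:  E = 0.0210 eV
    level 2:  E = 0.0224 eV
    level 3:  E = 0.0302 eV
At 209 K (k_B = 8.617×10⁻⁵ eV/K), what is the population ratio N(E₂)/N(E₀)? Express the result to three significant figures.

k_BT = 8.617×10⁻⁵ × 209 K = 0.018010 eV.
n₂/n₀ = exp[−(E₂−E₀)/kT] = exp(−(0.0224 eV)/(0.018010 eV)) = exp(-1.2438) = 0.288.

0.288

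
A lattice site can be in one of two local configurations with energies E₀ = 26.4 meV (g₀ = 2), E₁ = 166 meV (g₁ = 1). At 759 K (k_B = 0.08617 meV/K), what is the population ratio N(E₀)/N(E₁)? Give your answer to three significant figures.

k_BT = 0.08617 × 759 K = 65.403 meV.
n₀/n₁ = (g₀/g₁) exp[−(E₀−E₁)/kT] = (2/1) × exp(−(-139.6 meV)/(65.403 meV)) = (2/1) × exp(2.1345) = 16.9.

16.9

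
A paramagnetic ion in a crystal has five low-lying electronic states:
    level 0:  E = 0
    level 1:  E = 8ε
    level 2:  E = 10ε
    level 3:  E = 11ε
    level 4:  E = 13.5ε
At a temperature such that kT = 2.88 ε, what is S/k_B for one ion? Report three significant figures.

Eᵢ/kT = 0, 2.7778, 3.4722, 3.8194, 4.6875.
Z = Σ e^(−Eᵢ/kT) = e^(−0) + e^(−2.7778) + e^(−3.4722) + e^(−3.8194) + e^(−4.6875) = 1.0000 + 0.062175 + 0.031049 + 0.021941 + 0.0092097 = 1.1244.
⟨E⟩ = Σ EᵢPᵢ = 1.0437 ε.
S/k_B = ln Z + ⟨E⟩/kT = ln(1.1244) + 1.0437/2.88 = 0.11725 + 0.36240 = 0.480.

0.480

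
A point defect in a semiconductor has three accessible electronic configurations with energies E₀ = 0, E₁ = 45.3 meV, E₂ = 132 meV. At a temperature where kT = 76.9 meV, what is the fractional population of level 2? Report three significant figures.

Eᵢ/kT = 0, 0.58908, 1.7165.
Z = Σ e^(−Eᵢ/kT) = e^(−0) + e^(−0.58908) + e^(−1.7165) = 1.0000 + 0.55484 + 0.17969 = 1.7345.
P₂ = e^(−E₂/kT) / Z = 0.17969/1.7345 = 0.104.

0.104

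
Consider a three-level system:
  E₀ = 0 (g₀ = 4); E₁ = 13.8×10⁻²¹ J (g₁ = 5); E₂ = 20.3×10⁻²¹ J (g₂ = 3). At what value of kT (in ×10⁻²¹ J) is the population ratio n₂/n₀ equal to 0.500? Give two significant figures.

50 ×10⁻²¹ J

n₂/n₀ = (g₂/g₀) exp[−(E₂−E₀)/kT] = 0.500.
⇒ (E₂−E₀)/kT = ln((3/4)/0.500) = ln(1.500) = 0.4055.
kT = 20.3 ×10⁻²¹ J / 0.4055 = 50 ×10⁻²¹ J.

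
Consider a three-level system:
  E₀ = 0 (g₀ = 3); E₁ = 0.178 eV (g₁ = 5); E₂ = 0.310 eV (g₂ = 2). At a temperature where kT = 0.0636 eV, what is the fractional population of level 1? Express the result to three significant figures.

Eᵢ/kT = 0, 2.7987, 4.8742.
Z = Σ gᵢe^(−Eᵢ/kT) = 3·e^(−0) + 5·e^(−2.7987) + 2·e^(−4.8742) = 3.0000 + 0.30445 + 0.015282 = 3.3197.
P₁ = g₁ e^(−E₁/kT) / Z = 0.30445/3.3197 = 0.0917.

0.0917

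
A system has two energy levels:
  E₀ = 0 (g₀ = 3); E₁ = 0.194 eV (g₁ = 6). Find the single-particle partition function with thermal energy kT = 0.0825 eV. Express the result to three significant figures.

Z = 3.57

Eᵢ/kT = 0, 2.3515.
Z = Σ gᵢe^(−Eᵢ/kT) = 3·e^(−0) + 6·e^(−2.3515) = 3.0000 + 0.57136 = 3.5714.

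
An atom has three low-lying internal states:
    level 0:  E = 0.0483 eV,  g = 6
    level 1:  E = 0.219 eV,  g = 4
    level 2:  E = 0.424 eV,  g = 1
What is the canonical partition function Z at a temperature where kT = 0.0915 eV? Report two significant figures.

Eᵢ/kT = 0.5279, 2.393, 4.634.
Z = Σ gᵢe^(−Eᵢ/kT) = 6·e^(−0.5279) + 4·e^(−2.393) + 1·e^(−4.634) = 3.539 + 0.3654 + 0.009716 = 3.914.

Z = 3.9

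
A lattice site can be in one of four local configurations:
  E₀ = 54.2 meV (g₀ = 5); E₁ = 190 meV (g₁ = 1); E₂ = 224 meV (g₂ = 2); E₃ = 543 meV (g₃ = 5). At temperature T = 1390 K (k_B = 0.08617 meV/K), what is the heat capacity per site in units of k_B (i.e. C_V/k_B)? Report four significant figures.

k_BT = 0.08617 × 1390 K = 119.776 meV.
Eᵢ/kT = 0.452511, 1.58629, 1.87016, 4.53346.
Z = Σ gᵢe^(−Eᵢ/kT) = 5·e^(−0.452511) + 1·e^(−1.58629) + 2·e^(−1.87016) + 5·e^(−4.53346) = 3.18015 + 0.204684 + 0.308198 + 0.0537172 = 3.74675.
⟨E⟩ = 82.5939 meV, ⟨E²⟩ = 12820.1 meV².
C_V/k_B = (⟨E²⟩ − ⟨E⟩²)/(kT)² = (12820.1 − 6821.75)/14346.3 = 0.4181.

0.4181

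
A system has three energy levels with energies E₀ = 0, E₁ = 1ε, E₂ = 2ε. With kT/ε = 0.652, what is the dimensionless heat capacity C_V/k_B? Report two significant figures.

Eᵢ/kT = 0, 1.534, 3.067.
Z = Σ e^(−Eᵢ/kT) = e^(−0) + e^(−1.534) + e^(−3.067) = 1.000 + 0.2157 + 0.04656 = 1.262.
⟨E⟩ = 0.2447 ε, ⟨E²⟩ = 0.3185 ε².
C_V/k_B = (⟨E²⟩ − ⟨E⟩²)/(kT)² = (0.3185 − 0.05988)/0.4251 = 0.61.

0.61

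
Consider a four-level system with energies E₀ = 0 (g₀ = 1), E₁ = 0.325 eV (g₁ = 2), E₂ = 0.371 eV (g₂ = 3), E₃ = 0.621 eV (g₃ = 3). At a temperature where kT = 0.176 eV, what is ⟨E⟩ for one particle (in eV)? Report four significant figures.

0.1654 eV

Eᵢ/kT = 0, 1.84659, 2.10795, 3.52841.
Z = Σ gᵢe^(−Eᵢ/kT) = 1·e^(−0) + 2·e^(−1.84659) + 3·e^(−2.10795) + 3·e^(−3.52841) = 1.00000 + 0.315549 + 0.364460 + 0.0880546 = 1.76806.
⟨E⟩ = Σ Eᵢ gᵢe^(−Eᵢ/kT) / Z = (0·1.00000 + 0.325·0.315549 + 0.371·0.364460 + 0.621·0.0880546) / 1.76806 = 0.1654 eV.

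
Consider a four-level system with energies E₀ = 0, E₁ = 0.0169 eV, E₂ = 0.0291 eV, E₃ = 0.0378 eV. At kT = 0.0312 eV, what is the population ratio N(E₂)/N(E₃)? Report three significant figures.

n₂/n₃ = exp[−(E₂−E₃)/kT] = exp(−(-0.0087 eV)/(0.0312 eV)) = exp(0.27885) = 1.32.

1.32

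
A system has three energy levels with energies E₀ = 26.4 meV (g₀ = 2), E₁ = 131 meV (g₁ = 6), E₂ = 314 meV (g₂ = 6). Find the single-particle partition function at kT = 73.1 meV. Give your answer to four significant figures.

Eᵢ/kT = 0.361149, 1.79207, 4.29549.
Z = Σ gᵢe^(−Eᵢ/kT) = 2·e^(−0.361149) + 6·e^(−1.79207) + 6·e^(−4.29549) = 1.39375 + 0.999690 + 0.0817793 = 2.47522.

Z = 2.475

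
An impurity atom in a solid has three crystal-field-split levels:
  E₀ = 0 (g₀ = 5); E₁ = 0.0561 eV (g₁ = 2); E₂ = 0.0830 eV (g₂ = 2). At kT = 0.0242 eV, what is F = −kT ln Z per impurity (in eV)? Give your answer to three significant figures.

-0.0402 eV

Eᵢ/kT = 0, 2.3182, 3.4298.
Z = Σ gᵢe^(−Eᵢ/kT) = 5·e^(−0) + 2·e^(−2.3182) + 2·e^(−3.4298) = 5.0000 + 0.19690 + 0.064787 = 5.2617.
F = −kT ln Z = −0.0242 × ln(5.2617) = −0.0242 × 1.6605 = -0.0402 eV.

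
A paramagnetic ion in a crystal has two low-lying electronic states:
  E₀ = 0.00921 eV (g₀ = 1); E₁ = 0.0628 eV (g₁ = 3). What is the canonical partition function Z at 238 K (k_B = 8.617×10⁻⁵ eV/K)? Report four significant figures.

Z = 0.7786

k_BT = 8.617×10⁻⁵ × 238 K = 0.0205085 eV.
Eᵢ/kT = 0.449082, 3.06214.
Z = Σ gᵢe^(−Eᵢ/kT) = 1·e^(−0.449082) + 3·e^(−3.06214) = 0.638214 + 0.140362 = 0.778576.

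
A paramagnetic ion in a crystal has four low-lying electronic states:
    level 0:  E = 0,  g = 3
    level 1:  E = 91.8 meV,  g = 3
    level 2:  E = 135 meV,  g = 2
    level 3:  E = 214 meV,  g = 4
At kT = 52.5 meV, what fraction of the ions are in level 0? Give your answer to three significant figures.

Eᵢ/kT = 0, 1.7486, 2.5714, 4.0762.
Z = Σ gᵢe^(−Eᵢ/kT) = 3·e^(−0) + 3·e^(−1.7486) + 2·e^(−2.5714) + 4·e^(−4.0762) = 3.0000 + 0.52205 + 0.15286 + 0.067887 = 3.7428.
P₀ = g₀ e^(−E₀/kT) / Z = 3.0000/3.7428 = 0.802.

0.802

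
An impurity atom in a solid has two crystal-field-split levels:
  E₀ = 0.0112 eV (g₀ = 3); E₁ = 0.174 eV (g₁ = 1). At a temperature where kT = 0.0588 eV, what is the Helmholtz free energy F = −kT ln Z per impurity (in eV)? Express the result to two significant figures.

Eᵢ/kT = 0.1905, 2.959.
Z = Σ gᵢe^(−Eᵢ/kT) = 3·e^(−0.1905) + 1·e^(−2.959) = 2.480 + 0.05187 = 2.532.
F = −kT ln Z = −0.0588 × ln(2.532) = −0.0588 × 0.9290 = -0.055 eV.

-0.055 eV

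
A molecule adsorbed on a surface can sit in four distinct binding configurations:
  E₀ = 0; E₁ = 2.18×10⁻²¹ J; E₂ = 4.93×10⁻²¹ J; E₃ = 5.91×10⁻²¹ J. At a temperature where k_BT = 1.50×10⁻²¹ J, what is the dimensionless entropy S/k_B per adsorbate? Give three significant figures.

0.673

Eᵢ/kT = 0, 1.4533, 3.2867, 3.9400.
Z = Σ e^(−Eᵢ/kT) = e^(−0) + e^(−1.4533) + e^(−3.2867) + e^(−3.9400) = 1.0000 + 0.23380 + 0.037377 + 0.019448 = 1.2906.
⟨E⟩ = Σ EᵢPᵢ = 0.62676 ×10⁻²¹ J.
S/k_B = ln Z + ⟨E⟩/kT = ln(1.2906) + 0.62676/1.50 = 0.25511 + 0.41784 = 0.673.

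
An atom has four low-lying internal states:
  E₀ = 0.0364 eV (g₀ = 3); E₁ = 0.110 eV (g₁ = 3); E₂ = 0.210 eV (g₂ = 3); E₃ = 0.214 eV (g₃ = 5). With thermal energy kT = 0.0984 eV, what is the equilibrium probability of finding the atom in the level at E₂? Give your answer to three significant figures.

0.0893

Eᵢ/kT = 0.36992, 1.1179, 2.1341, 2.1748.
Z = Σ gᵢe^(−Eᵢ/kT) = 3·e^(−0.36992) + 3·e^(−1.1179) + 3·e^(−2.1341) + 5·e^(−2.1748) = 2.0724 + 0.98090 + 0.35505 + 0.56815 = 3.9765.
P₂ = g₂ e^(−E₂/kT) / Z = 0.35505/3.9765 = 0.0893.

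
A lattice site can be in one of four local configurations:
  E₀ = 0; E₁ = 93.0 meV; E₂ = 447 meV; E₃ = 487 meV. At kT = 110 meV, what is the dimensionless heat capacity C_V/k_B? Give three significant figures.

0.455

Eᵢ/kT = 0, 0.84545, 4.0636, 4.4273.
Z = Σ e^(−Eᵢ/kT) = e^(−0) + e^(−0.84545) + e^(−4.0636) + e^(−4.4273) = 1.0000 + 0.42936 + 0.017187 + 0.011947 = 1.4585.
⟨E⟩ = 36.634 meV, ⟨E²⟩ = 6843.4 meV².
C_V/k_B = (⟨E²⟩ − ⟨E⟩²)/(kT)² = (6843.4 − 1342.0)/12100 = 0.455.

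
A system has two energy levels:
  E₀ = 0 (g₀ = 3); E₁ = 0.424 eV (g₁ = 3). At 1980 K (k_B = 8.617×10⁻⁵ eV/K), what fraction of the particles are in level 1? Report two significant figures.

k_BT = 8.617×10⁻⁵ × 1980 K = 0.1706 eV.
Eᵢ/kT = 0, 2.485.
Z = Σ gᵢe^(−Eᵢ/kT) = 3·e^(−0) + 3·e^(−2.485) = 3.000 + 0.2500 = 3.250.
P₁ = g₁ e^(−E₁/kT) / Z = 0.2500/3.250 = 0.077.

0.077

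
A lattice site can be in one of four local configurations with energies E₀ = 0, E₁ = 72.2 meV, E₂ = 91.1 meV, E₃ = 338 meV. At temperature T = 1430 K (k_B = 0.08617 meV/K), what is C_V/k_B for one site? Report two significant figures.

k_BT = 0.08617 × 1430 K = 123.2 meV.
Eᵢ/kT = 0, 0.5860, 0.7394, 2.744.
Z = Σ e^(−Eᵢ/kT) = e^(−0) + e^(−0.5860) + e^(−0.7394) + e^(−2.744) = 1.000 + 0.5565 + 0.4774 + 0.06431 = 2.098.
⟨E⟩ = 50.24 meV, ⟨E²⟩ = 6773 meV².
C_V/k_B = (⟨E²⟩ − ⟨E⟩²)/(kT)² = (6773 − 2524)/15180 = 0.28.

0.28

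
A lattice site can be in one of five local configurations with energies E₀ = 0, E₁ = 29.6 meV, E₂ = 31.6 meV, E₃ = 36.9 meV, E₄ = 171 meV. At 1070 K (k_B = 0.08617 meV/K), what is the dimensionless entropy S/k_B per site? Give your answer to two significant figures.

1.5

k_BT = 0.08617 × 1070 K = 92.20 meV.
Eᵢ/kT = 0, 0.3210, 0.3427, 0.4002, 1.855.
Z = Σ e^(−Eᵢ/kT) = e^(−0) + e^(−0.3210) + e^(−0.3427) + e^(−0.4002) + e^(−1.855) = 1.000 + 0.7254 + 0.7099 + 0.6702 + 0.1565 = 3.262.
⟨E⟩ = Σ EᵢPᵢ = 29.24 meV.
S/k_B = ln Z + ⟨E⟩/kT = ln(3.262) + 29.24/92.20 = 1.182 + 0.3171 = 1.5.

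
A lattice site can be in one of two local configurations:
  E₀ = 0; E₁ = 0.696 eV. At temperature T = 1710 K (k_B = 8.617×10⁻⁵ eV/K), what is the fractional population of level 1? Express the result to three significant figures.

0.00881

k_BT = 8.617×10⁻⁵ × 1710 K = 0.14735 eV.
Eᵢ/kT = 0, 4.7234.
Z = Σ e^(−Eᵢ/kT) = e^(−0) + e^(−4.7234) = 1.0000 + 0.0088849 = 1.0089.
P₁ = e^(−E₁/kT) / Z = 0.0088849/1.0089 = 0.00881.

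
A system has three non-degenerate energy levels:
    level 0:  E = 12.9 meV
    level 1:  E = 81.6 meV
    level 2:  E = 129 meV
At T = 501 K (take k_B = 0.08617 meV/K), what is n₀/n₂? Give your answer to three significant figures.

14.7

k_BT = 0.08617 × 501 K = 43.171 meV.
n₀/n₂ = exp[−(E₀−E₂)/kT] = exp(−(-116.1 meV)/(43.171 meV)) = exp(2.6893) = 14.7.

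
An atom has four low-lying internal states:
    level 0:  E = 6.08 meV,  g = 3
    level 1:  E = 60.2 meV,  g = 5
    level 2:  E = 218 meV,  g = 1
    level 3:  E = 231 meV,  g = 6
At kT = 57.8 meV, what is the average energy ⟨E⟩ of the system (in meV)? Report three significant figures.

33.3 meV

Eᵢ/kT = 0.10519, 1.0415, 3.7716, 3.9965.
Z = Σ gᵢe^(−Eᵢ/kT) = 3·e^(−0.10519) + 5·e^(−1.0415) + 1·e^(−3.7716) + 6·e^(−3.9965) = 2.7005 + 1.7646 + 0.023015 + 0.11028 = 4.5984.
⟨E⟩ = Σ Eᵢ gᵢe^(−Eᵢ/kT) / Z = (6.08·2.7005 + 60.2·1.7646 + 218·0.023015 + 231·0.11028) / 4.5984 = 33.3 meV.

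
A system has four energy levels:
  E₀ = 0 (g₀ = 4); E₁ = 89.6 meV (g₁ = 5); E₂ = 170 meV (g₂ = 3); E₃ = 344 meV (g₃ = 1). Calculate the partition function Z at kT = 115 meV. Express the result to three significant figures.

Z = 7.03

Eᵢ/kT = 0, 0.77913, 1.4783, 2.9913.
Z = Σ gᵢe^(−Eᵢ/kT) = 4·e^(−0) + 5·e^(−0.77913) + 3·e^(−1.4783) + 1·e^(−2.9913) = 4.0000 + 2.2940 + 0.68408 + 0.050222 = 7.0283.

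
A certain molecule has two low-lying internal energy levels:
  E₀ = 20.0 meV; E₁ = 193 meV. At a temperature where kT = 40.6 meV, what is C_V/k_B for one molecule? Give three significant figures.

0.249

Eᵢ/kT = 0.49261, 4.7537.
Z = Σ e^(−Eᵢ/kT) = e^(−0.49261) + e^(−4.7537) = 0.61103 + 0.0086197 = 0.61965.
⟨E⟩ = 22.407 meV, ⟨E²⟩ = 912.59 meV².
C_V/k_B = (⟨E²⟩ − ⟨E⟩²)/(kT)² = (912.59 − 502.07)/1648.4 = 0.249.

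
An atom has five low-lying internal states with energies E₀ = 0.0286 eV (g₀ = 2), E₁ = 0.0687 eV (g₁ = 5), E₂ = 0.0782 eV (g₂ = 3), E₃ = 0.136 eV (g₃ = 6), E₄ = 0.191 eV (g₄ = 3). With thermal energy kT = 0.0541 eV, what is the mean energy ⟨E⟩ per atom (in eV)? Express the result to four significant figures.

0.06945 eV

Eᵢ/kT = 0.528651, 1.26987, 1.44547, 2.51386, 3.53050.
Z = Σ gᵢe^(−Eᵢ/kT) = 2·e^(−0.528651) + 5·e^(−1.26987) + 3·e^(−1.44547) + 6·e^(−2.51386) + 3·e^(−3.53050) = 1.17880 + 1.40434 + 0.706906 + 0.485731 + 0.0878708 = 3.86365.
⟨E⟩ = Σ Eᵢ gᵢe^(−Eᵢ/kT) / Z = (0.0286·1.17880 + 0.0687·1.40434 + 0.0782·0.706906 + 0.136·0.485731 + 0.191·0.0878708) / 3.86365 = 0.06945 eV.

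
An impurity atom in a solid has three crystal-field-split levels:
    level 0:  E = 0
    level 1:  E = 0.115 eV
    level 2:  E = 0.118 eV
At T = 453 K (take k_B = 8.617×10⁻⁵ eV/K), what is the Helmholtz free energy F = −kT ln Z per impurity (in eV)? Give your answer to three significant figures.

-0.00376 eV

k_BT = 8.617×10⁻⁵ × 453 K = 0.039035 eV.
Eᵢ/kT = 0, 2.9461, 3.0229.
Z = Σ e^(−Eᵢ/kT) = e^(−0) + e^(−2.9461) + e^(−3.0229) = 1.0000 + 0.052544 + 0.048660 = 1.1012.
F = −kT ln Z = −0.039035 × ln(1.1012) = −0.039035 × 0.096400 = -0.00376 eV.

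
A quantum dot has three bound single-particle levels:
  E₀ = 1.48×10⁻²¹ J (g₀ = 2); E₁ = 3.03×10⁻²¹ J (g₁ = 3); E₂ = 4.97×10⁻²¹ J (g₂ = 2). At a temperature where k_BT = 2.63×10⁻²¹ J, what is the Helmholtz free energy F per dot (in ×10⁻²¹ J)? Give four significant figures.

Eᵢ/kT = 0.562738, 1.15209, 1.88973.
Z = Σ gᵢe^(−Eᵢ/kT) = 2·e^(−0.562738) + 3·e^(−1.15209) + 2·e^(−1.88973) = 1.13929 + 0.947927 + 0.302225 = 2.38944.
F = −kT ln Z = −2.63 × ln(2.38944) = −2.63 × 0.871059 = -2.291 ×10⁻²¹ J.

-2.291 ×10⁻²¹ J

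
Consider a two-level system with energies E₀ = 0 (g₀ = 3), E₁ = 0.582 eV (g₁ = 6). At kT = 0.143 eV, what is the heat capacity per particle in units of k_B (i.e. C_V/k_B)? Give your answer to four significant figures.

0.5290

Eᵢ/kT = 0, 4.06993.
Z = Σ gᵢe^(−Eᵢ/kT) = 3·e^(−0) + 6·e^(−4.06993) = 3.00000 + 0.102472 = 3.10247.
⟨E⟩ = 0.0192230 eV, ⟨E²⟩ = 0.0111878 eV².
C_V/k_B = (⟨E²⟩ − ⟨E⟩²)/(kT)² = (0.0111878 − 0.000369524)/0.0204490 = 0.5290.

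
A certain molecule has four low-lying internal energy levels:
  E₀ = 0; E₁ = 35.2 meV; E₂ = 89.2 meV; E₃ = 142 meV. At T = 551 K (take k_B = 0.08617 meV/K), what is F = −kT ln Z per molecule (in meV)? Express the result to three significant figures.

k_BT = 0.08617 × 551 K = 47.480 meV.
Eᵢ/kT = 0, 0.74136, 1.8787, 2.9907.
Z = Σ e^(−Eᵢ/kT) = e^(−0) + e^(−0.74136) + e^(−1.8787) + e^(−2.9907) = 1.0000 + 0.47647 + 0.15279 + 0.050252 = 1.6795.
F = −kT ln Z = −47.480 × ln(1.6795) = −47.480 × 0.51850 = -24.6 meV.

-24.6 meV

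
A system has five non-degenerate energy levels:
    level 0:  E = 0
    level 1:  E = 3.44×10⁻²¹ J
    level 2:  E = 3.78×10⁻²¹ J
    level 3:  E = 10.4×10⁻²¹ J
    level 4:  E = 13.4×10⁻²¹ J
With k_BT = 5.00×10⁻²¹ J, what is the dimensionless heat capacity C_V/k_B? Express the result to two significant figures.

Eᵢ/kT = 0, 0.6880, 0.7560, 2.080, 2.680.
Z = Σ e^(−Eᵢ/kT) = e^(−0) + e^(−0.6880) + e^(−0.7560) + e^(−2.080) + e^(−2.680) = 1.000 + 0.5026 + 0.4695 + 0.1249 + 0.06856 = 2.166.
⟨E⟩ = 2.641, ⟨E²⟩ = 17.76.
C_V/k_B = (⟨E²⟩ − ⟨E⟩²)/(kT)² = (17.76 − 6.975)/25.00 = 0.43.

0.43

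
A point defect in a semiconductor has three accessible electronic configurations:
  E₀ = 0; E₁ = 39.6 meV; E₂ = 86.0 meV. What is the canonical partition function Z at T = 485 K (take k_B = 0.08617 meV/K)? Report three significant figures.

k_BT = 0.08617 × 485 K = 41.792 meV.
Eᵢ/kT = 0, 0.94755, 2.0578.
Z = Σ e^(−Eᵢ/kT) = e^(−0) + e^(−0.94755) + e^(−2.0578) = 1.0000 + 0.38769 + 0.12773 = 1.5154.

Z = 1.52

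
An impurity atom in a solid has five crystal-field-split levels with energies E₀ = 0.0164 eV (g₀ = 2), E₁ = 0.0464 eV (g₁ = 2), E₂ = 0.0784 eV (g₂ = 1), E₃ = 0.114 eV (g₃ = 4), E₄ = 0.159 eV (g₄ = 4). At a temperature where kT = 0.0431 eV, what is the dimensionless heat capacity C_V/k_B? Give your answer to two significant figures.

Eᵢ/kT = 0.3805, 1.077, 1.819, 2.645, 3.689.
Z = Σ gᵢe^(−Eᵢ/kT) = 2·e^(−0.3805) + 2·e^(−1.077) + 1·e^(−1.819) + 4·e^(−2.645) + 4·e^(−3.689) = 1.367 + 0.6812 + 0.1622 + 0.2840 + 0.09999 = 2.594.
⟨E⟩ = 0.04434 eV, ⟨E²⟩ = 0.003489 eV².
C_V/k_B = (⟨E²⟩ − ⟨E⟩²)/(kT)² = (0.003489 − 0.001966)/0.001858 = 0.82.

0.82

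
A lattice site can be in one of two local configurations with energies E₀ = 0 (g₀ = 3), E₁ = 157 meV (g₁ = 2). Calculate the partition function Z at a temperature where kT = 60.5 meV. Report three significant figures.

Z = 3.15

Eᵢ/kT = 0, 2.5950.
Z = Σ gᵢe^(−Eᵢ/kT) = 3·e^(−0) + 2·e^(−2.5950) = 3.0000 + 0.14929 = 3.1493.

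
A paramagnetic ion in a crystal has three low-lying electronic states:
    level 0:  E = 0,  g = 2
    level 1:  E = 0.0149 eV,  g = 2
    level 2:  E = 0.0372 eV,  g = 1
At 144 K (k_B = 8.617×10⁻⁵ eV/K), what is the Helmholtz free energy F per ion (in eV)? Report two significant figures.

k_BT = 8.617×10⁻⁵ × 144 K = 0.01241 eV.
Eᵢ/kT = 0, 1.201, 2.998.
Z = Σ gᵢe^(−Eᵢ/kT) = 2·e^(−0) + 2·e^(−1.201) + 1·e^(−2.998) = 2.000 + 0.6018 + 0.04989 = 2.652.
F = −kT ln Z = −0.01241 × ln(2.652) = −0.01241 × 0.9753 = -0.012 eV.

-0.012 eV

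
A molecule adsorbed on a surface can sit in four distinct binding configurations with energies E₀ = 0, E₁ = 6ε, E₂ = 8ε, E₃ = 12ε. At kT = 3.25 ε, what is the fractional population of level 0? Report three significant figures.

0.789

Eᵢ/kT = 0, 1.8462, 2.4615, 3.6923.
Z = Σ e^(−Eᵢ/kT) = e^(−0) + e^(−1.8462) + e^(−2.4615) + e^(−3.6923) = 1.0000 + 0.15784 + 0.085307 + 0.024915 = 1.2681.
P₀ = e^(−E₀/kT) / Z = 1.0000/1.2681 = 0.789.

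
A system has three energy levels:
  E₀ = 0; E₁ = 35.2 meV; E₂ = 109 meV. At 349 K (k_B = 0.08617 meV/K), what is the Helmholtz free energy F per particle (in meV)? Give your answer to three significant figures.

k_BT = 0.08617 × 349 K = 30.073 meV.
Eᵢ/kT = 0, 1.1705, 3.6245.
Z = Σ e^(−Eᵢ/kT) = e^(−0) + e^(−1.1705) + e^(−3.6245) = 1.0000 + 0.31021 + 0.026662 = 1.3369.
F = −kT ln Z = −30.073 × ln(1.3369) = −30.073 × 0.29035 = -8.73 meV.

-8.73 meV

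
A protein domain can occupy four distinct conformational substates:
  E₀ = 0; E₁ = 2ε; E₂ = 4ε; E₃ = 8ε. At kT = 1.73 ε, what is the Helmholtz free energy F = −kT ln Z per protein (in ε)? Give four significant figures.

-0.6110 ε

Eᵢ/kT = 0, 1.15607, 2.31214, 4.62428.
Z = Σ e^(−Eᵢ/kT) = e^(−0) + e^(−1.15607) + e^(−2.31214) + e^(−4.62428) = 1.00000 + 0.314721 + 0.0990491 + 0.00981072 = 1.42358.
F = −kT ln Z = −1.73 × ln(1.42358) = −1.73 × 0.353175 = -0.6110 ε.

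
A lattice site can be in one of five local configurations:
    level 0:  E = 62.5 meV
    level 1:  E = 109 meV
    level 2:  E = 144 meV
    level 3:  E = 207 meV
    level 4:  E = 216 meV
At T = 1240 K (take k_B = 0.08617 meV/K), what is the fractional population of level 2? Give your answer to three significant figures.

k_BT = 0.08617 × 1240 K = 106.85 meV.
Eᵢ/kT = 0.58493, 1.0201, 1.3477, 1.9373, 2.0215.
Z = Σ e^(−Eᵢ/kT) = e^(−0.58493) + e^(−1.0201) + e^(−1.3477) + e^(−1.9373) + e^(−2.0215) = 0.55714 + 0.36056 + 0.25984 + 0.14409 + 0.13246 = 1.4541.
P₂ = e^(−E₂/kT) / Z = 0.25984/1.4541 = 0.179.

0.179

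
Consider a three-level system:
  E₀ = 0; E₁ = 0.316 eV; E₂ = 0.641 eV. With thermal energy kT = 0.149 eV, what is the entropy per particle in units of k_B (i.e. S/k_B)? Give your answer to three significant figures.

Eᵢ/kT = 0, 2.1208, 4.3020.
Z = Σ e^(−Eᵢ/kT) = e^(−0) + e^(−2.1208) + e^(−4.3020) = 1.0000 + 0.11994 + 0.013541 = 1.1335.
⟨E⟩ = Σ EᵢPᵢ = 0.041095 eV.
S/k_B = ln Z + ⟨E⟩/kT = ln(1.1335) + 0.041095/0.149 = 0.12531 + 0.27581 = 0.401.

0.401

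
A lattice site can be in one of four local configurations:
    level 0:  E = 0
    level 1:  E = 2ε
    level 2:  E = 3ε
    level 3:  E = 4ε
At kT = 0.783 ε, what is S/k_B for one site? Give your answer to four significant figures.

0.3830

Eᵢ/kT = 0, 2.55428, 3.83142, 5.10856.
Z = Σ e^(−Eᵢ/kT) = e^(−0) + e^(−2.55428) + e^(−3.83142) + e^(−5.10856) = 1.00000 + 0.0777482 + 0.0216788 + 0.00604478 = 1.10547.
⟨E⟩ = Σ EᵢPᵢ = 0.221365 ε.
S/k_B = ln Z + ⟨E⟩/kT = ln(1.10547) + 0.221365/0.783 = 0.100271 + 0.282714 = 0.3830.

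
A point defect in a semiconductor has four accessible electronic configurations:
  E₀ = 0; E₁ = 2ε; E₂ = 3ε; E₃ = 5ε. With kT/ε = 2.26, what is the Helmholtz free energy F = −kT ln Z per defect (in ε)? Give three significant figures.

Eᵢ/kT = 0, 0.88496, 1.3274, 2.2124.
Z = Σ e^(−Eᵢ/kT) = e^(−0) + e^(−0.88496) + e^(−1.3274) + e^(−2.2124) = 1.0000 + 0.41273 + 0.26517 + 0.10944 = 1.7873.
F = −kT ln Z = −2.26 × ln(1.7873) = −2.26 × 0.58071 = -1.31 ε.

-1.31 ε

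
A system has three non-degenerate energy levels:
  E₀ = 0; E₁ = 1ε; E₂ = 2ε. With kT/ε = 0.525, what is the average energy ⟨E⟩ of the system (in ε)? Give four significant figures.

0.1650 ε

Eᵢ/kT = 0, 1.90476, 3.80952.
Z = Σ e^(−Eᵢ/kT) = e^(−0) + e^(−1.90476) + e^(−3.80952) = 1.00000 + 0.148858 + 0.0221588 = 1.17102.
⟨E⟩ = Σ Eᵢ e^(−Eᵢ/kT) / Z = (0·1.00000 + 1·0.148858 + 2·0.0221588) / 1.17102 = 0.1650 ε.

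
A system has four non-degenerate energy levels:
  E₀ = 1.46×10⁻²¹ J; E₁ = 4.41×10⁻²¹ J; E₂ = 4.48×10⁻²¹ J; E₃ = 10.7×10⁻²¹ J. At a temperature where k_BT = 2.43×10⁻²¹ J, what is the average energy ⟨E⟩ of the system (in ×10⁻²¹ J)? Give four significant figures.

Eᵢ/kT = 0.600823, 1.81481, 1.84362, 4.40329.
Z = Σ e^(−Eᵢ/kT) = e^(−0.600823) + e^(−1.81481) + e^(−1.84362) + e^(−4.40329) = 0.548360 + 0.162869 + 0.158244 + 0.0122370 = 0.881710.
⟨E⟩ = Σ Eᵢ e^(−Eᵢ/kT) / Z = (1.46·0.548360 + 4.41·0.162869 + 4.48·0.158244 + 10.7·0.0122370) / 0.881710 = 2.675 ×10⁻²¹ J.

2.675 ×10⁻²¹ J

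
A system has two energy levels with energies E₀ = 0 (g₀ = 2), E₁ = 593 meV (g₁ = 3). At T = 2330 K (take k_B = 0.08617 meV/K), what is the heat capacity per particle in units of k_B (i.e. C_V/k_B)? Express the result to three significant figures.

0.587

k_BT = 0.08617 × 2330 K = 200.78 meV.
Eᵢ/kT = 0, 2.9535.
Z = Σ gᵢe^(−Eᵢ/kT) = 2·e^(−0) + 3·e^(−2.9535) = 2.0000 + 0.15647 = 2.1565.
⟨E⟩ = 43.027 meV, ⟨E²⟩ = 25515 meV².
C_V/k_B = (⟨E²⟩ − ⟨E⟩²)/(kT)² = (25515 − 1851.3)/40313 = 0.587.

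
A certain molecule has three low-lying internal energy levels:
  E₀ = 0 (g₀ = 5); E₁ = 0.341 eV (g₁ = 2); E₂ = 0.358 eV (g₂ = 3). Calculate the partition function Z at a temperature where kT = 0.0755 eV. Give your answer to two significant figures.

Z = 5.0

Eᵢ/kT = 0, 4.517, 4.742.
Z = Σ gᵢe^(−Eᵢ/kT) = 5·e^(−0) + 2·e^(−4.517) + 3·e^(−4.742) = 5.000 + 0.02184 + 0.02616 = 5.048.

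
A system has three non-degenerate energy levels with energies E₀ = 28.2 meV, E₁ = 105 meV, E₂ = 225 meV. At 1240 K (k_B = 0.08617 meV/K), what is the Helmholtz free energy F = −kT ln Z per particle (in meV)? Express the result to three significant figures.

-25.0 meV

k_BT = 0.08617 × 1240 K = 106.85 meV.
Eᵢ/kT = 0.26392, 0.98269, 2.1058.
Z = Σ e^(−Eᵢ/kT) = e^(−0.26392) + e^(−0.98269) + e^(−2.1058) = 0.76803 + 0.37430 + 0.12175 = 1.2641.
F = −kT ln Z = −106.85 × ln(1.2641) = −106.85 × 0.23436 = -25.0 meV.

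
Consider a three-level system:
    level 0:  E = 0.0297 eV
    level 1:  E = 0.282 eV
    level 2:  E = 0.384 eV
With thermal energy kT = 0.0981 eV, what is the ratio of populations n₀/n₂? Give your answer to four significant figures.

n₀/n₂ = exp[−(E₀−E₂)/kT] = exp(−(-0.3543 eV)/(0.0981 eV)) = exp(3.61162) = 37.03.

37.03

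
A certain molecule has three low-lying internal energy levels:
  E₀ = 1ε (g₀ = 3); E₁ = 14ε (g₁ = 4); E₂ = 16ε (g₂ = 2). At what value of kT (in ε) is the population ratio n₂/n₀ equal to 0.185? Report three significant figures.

n₂/n₀ = (g₂/g₀) exp[−(E₂−E₀)/kT] = 0.185.
⇒ (E₂−E₀)/kT = ln((2/3)/0.185) = ln(3.6036) = 1.2819.
kT = 15ε / 1.2819 = 11.7 ε.

11.7 ε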